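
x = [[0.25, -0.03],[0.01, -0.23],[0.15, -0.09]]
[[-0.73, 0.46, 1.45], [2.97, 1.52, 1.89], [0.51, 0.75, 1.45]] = x@[[-4.50, 1.05, 4.84], [-13.13, -6.58, -7.99]]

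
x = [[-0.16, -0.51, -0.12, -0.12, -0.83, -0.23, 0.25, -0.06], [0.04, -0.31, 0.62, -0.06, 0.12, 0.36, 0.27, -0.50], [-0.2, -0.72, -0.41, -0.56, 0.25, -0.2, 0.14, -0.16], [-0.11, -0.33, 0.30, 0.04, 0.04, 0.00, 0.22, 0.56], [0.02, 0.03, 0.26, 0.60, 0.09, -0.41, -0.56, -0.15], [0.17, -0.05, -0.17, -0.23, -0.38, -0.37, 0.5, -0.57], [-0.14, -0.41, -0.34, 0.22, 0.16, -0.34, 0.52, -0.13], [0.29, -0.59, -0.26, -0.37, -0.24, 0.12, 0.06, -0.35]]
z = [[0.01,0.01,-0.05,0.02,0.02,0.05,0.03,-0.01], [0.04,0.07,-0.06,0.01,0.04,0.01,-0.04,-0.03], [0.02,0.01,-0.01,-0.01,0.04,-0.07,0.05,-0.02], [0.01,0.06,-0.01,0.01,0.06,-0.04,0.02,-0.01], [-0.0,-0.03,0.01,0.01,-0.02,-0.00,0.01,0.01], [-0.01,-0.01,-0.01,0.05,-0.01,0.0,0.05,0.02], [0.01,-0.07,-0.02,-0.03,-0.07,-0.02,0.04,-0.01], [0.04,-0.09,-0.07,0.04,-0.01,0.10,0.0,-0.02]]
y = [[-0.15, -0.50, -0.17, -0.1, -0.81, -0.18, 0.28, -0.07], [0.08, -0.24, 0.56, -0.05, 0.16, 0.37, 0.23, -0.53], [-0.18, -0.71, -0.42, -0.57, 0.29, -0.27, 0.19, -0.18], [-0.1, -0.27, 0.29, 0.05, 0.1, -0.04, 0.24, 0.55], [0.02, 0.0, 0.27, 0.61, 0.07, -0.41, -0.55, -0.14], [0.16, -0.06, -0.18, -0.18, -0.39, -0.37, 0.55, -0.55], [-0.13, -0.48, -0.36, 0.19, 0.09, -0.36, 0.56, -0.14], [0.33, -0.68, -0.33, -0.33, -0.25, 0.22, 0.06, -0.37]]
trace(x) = -0.95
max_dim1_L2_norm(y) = 1.12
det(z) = 0.00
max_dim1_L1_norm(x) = 2.64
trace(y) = -0.87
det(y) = -0.11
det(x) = -0.10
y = x + z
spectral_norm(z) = 0.20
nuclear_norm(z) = 0.64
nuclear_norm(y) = 6.98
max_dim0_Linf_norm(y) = 0.81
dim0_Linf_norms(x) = [0.29, 0.72, 0.62, 0.6, 0.83, 0.41, 0.56, 0.57]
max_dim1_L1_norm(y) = 2.81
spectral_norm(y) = 1.82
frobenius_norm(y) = 2.76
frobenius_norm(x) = 2.71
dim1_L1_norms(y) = [2.26, 2.22, 2.81, 1.64, 2.07, 2.44, 2.31, 2.57]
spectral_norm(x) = 1.74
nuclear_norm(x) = 6.88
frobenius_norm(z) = 0.30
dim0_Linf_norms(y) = [0.33, 0.71, 0.56, 0.61, 0.81, 0.41, 0.56, 0.55]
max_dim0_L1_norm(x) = 2.95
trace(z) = 0.08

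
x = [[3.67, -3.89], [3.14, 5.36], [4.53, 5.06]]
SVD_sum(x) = [[-0.73, -1.18], [3.26, 5.29], [3.51, 5.69]] + [[4.40, -2.71], [-0.12, 0.07], [1.02, -0.63]]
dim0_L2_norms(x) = [6.62, 8.33]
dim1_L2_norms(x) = [5.35, 6.21, 6.79]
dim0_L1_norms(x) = [11.34, 14.31]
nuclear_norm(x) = 14.53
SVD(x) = [[0.15, 0.97], [-0.67, -0.03], [-0.72, 0.23]] @ diag([9.228848562156168, 5.305002753702212]) @ [[-0.52, -0.85], [0.85, -0.52]]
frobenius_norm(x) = 10.64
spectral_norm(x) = 9.23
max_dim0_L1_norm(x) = 14.31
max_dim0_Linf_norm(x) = 5.36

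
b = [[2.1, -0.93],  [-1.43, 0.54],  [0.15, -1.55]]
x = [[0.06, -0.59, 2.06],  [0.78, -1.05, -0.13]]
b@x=[[-0.60,-0.26,4.45], [0.34,0.28,-3.02], [-1.2,1.54,0.51]]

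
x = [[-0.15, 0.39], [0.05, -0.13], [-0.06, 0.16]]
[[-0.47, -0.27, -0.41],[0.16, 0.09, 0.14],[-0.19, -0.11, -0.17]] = x @ [[0.78, 1.03, 0.13], [-0.91, -0.29, -1.01]]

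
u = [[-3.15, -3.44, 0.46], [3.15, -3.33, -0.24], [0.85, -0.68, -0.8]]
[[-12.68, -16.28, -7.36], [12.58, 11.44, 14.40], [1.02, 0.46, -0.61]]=u@[[4.37, 4.81, 4.12], [0.12, 0.84, -0.85], [3.26, 3.82, 5.86]]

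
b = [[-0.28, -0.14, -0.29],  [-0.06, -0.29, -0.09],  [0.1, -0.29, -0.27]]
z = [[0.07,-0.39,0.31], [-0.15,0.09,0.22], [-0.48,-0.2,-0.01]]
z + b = [[-0.21, -0.53, 0.02],[-0.21, -0.2, 0.13],[-0.38, -0.49, -0.28]]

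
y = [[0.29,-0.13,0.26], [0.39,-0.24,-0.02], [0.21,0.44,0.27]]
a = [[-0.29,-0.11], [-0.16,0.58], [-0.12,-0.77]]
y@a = [[-0.09, -0.31], [-0.07, -0.17], [-0.16, 0.02]]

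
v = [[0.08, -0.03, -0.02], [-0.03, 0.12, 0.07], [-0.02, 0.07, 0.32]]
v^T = [[0.08, -0.03, -0.02], [-0.03, 0.12, 0.07], [-0.02, 0.07, 0.32]]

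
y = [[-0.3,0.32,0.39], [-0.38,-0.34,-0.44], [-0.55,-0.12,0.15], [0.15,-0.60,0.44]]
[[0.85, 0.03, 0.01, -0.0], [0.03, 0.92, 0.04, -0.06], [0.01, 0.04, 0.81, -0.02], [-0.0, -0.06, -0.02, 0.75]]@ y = [[-0.27, 0.26, 0.32], [-0.39, -0.27, -0.41], [-0.47, -0.1, 0.1], [0.15, -0.43, 0.35]]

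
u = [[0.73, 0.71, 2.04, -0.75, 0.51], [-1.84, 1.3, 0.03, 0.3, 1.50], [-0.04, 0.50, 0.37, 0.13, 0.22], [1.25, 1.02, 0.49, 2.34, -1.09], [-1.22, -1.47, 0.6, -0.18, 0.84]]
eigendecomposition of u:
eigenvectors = [[(-0.1+0.43j), (-0.1-0.43j), -0.19+0.00j, (0.54+0j), 0.51+0.00j], [(-0.61+0j), -0.61-0.00j, 0.28+0.00j, (-0.15+0j), -0.35+0.00j], [(-0.08+0.09j), -0.08-0.09j, 0.10+0.00j, -0.26+0.00j, (0.02+0j)], [(0.47+0.03j), (0.47-0.03j), 0.92+0.00j, 0.19+0.00j, (0.29+0j)], [(-0.15-0.41j), -0.15+0.41j, (-0.16+0j), 0.76+0.00j, 0.73+0.00j]]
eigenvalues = [(1.15+2.28j), (1.15-2.28j), (2.65+0j), (0.01+0j), (0.62+0j)]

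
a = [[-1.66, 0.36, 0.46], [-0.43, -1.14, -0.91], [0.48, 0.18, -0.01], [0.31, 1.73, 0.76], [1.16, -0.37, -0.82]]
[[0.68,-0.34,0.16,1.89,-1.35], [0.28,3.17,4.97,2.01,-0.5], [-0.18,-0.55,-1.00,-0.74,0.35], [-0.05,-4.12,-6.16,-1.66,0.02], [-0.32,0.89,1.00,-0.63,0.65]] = a@[[-0.46, -0.45, -1.12, -1.54, 0.91], [0.21, -1.93, -2.65, -0.08, -0.46], [-0.35, -0.85, -1.61, -1.38, 0.70]]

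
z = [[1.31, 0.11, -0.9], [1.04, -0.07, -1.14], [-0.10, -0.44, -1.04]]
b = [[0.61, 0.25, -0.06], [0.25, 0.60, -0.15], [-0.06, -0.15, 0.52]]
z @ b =[[0.88, 0.53, -0.56], [0.69, 0.39, -0.64], [-0.11, -0.13, -0.47]]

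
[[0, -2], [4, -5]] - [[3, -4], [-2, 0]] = [[-3, 2], [6, -5]]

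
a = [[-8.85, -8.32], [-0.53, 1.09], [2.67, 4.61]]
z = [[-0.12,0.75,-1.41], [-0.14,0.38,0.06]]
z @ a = [[-3.10, -4.68], [1.20, 1.86]]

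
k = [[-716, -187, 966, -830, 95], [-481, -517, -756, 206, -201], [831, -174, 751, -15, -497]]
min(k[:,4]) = -497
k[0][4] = 95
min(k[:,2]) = -756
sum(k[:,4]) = -603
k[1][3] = 206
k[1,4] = -201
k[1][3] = 206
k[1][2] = -756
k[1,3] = 206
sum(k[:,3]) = -639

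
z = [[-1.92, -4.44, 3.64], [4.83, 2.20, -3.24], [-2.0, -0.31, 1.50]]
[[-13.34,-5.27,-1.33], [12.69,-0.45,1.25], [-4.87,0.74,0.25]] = z @ [[0.89, -1.03, 0.57], [1.12, 1.1, 0.98], [-1.83, -0.65, 1.13]]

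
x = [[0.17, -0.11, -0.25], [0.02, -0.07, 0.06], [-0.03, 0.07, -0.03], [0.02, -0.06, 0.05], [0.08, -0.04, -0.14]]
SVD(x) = [[-0.89,0.08,-0.22], [0.04,0.63,0.06], [0.04,-0.54,-0.65], [0.03,0.54,-0.63], [-0.46,-0.10,0.35]] @ diag([0.3623026581616788, 0.14808651424541266, 0.002677347124470665]) @ [[-0.52, 0.31, 0.8],[0.30, -0.80, 0.51],[-0.80, -0.51, -0.32]]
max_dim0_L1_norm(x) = 0.53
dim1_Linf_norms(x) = [0.25, 0.07, 0.07, 0.06, 0.14]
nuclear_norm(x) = 0.51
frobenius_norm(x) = 0.39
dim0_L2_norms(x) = [0.19, 0.16, 0.3]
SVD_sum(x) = [[0.17, -0.1, -0.26], [-0.01, 0.00, 0.01], [-0.01, 0.0, 0.01], [-0.01, 0.0, 0.01], [0.09, -0.05, -0.13]] + [[0.00, -0.01, 0.01],[0.03, -0.07, 0.05],[-0.02, 0.06, -0.04],[0.02, -0.06, 0.04],[-0.00, 0.01, -0.01]] + [[0.00, 0.00, 0.0], [-0.00, -0.0, -0.0], [0.00, 0.00, 0.0], [0.0, 0.0, 0.0], [-0.0, -0.0, -0.0]]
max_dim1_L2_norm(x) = 0.32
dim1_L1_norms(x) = [0.53, 0.15, 0.13, 0.13, 0.26]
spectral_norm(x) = 0.36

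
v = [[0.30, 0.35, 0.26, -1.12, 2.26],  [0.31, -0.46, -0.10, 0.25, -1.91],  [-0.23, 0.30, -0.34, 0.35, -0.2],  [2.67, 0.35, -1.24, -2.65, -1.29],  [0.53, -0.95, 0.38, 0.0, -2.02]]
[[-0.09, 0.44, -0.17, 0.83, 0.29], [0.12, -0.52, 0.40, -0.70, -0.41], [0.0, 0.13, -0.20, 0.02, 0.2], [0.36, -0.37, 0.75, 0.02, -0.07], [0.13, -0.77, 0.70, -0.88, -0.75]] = v @ [[0.11,  0.09,  0.08,  -0.02,  0.06], [0.02,  0.45,  -0.37,  0.14,  0.37], [-0.02,  0.03,  0.06,  -0.19,  -0.23], [0.01,  0.18,  -0.21,  -0.08,  0.16], [-0.05,  0.20,  -0.14,  0.33,  0.17]]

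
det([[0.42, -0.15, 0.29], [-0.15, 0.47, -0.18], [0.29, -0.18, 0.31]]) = 0.017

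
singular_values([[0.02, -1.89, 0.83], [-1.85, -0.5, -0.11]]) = [2.2, 1.76]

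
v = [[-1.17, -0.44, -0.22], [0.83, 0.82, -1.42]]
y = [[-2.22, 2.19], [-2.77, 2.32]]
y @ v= [[4.42, 2.77, -2.62], [5.17, 3.12, -2.68]]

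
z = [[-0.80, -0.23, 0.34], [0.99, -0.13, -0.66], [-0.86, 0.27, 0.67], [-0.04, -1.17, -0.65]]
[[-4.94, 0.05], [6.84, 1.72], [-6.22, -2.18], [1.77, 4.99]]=z@[[5.56, 0.61],  [-0.65, -3.76],  [-1.89, -0.95]]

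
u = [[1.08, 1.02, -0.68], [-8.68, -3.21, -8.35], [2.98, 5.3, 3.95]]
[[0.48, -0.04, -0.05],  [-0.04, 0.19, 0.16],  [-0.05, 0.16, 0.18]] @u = [[0.72, 0.35, -0.19], [-1.22, 0.20, -0.93], [-0.91, 0.39, -0.59]]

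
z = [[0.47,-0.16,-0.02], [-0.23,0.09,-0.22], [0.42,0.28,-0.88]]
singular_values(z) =[1.04, 0.55, 0.07]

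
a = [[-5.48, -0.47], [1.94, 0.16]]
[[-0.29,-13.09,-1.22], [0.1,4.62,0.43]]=a @ [[0.05, 2.23, 0.21], [0.04, 1.86, 0.15]]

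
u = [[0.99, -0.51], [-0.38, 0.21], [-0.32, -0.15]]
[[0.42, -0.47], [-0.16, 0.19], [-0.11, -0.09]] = u@[[0.38, -0.08], [-0.08, 0.76]]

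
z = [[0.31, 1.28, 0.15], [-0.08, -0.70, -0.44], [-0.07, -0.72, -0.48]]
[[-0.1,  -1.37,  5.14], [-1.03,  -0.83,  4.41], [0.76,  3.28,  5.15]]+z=[[0.21, -0.09, 5.29], [-1.11, -1.53, 3.97], [0.69, 2.56, 4.67]]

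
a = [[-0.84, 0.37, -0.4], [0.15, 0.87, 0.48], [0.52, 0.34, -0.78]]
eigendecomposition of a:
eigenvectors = [[(0.7+0j), 0.70-0.00j, -0.14+0.00j], [-0.10+0.16j, -0.10-0.16j, -0.96+0.00j], [(-0.02-0.69j), (-0.02+0.69j), (-0.23+0j)]]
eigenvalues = [(-0.88+0.48j), (-0.88-0.48j), (1+0j)]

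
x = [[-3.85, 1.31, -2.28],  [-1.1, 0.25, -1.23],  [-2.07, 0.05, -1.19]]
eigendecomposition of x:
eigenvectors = [[0.82, 0.17, -0.50], [0.30, -0.73, -0.64], [0.48, -0.66, 0.58]]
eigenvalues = [-4.7, -0.61, 0.52]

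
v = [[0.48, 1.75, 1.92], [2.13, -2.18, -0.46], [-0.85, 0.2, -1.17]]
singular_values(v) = [3.48, 2.51, 0.41]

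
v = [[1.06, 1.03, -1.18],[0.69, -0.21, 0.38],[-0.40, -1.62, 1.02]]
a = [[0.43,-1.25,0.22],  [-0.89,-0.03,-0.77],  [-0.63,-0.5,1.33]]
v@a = [[0.28, -0.77, -2.13], [0.24, -1.05, 0.82], [0.63, 0.04, 2.52]]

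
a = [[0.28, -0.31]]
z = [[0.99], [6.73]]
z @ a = [[0.28,-0.31], [1.88,-2.09]]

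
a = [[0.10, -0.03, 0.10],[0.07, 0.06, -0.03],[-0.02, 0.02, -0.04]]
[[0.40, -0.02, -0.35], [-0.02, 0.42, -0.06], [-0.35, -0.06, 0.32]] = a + [[0.30, 0.01, -0.45], [-0.09, 0.36, -0.03], [-0.33, -0.08, 0.36]]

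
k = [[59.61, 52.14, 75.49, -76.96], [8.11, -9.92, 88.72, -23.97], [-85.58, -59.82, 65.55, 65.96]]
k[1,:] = [8.11, -9.92, 88.72, -23.97]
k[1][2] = 88.72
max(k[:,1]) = 52.14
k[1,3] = -23.97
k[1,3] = -23.97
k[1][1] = -9.92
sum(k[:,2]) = 229.76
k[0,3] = -76.96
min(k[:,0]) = -85.58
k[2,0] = -85.58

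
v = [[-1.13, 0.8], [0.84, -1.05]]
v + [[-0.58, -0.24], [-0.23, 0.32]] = [[-1.71, 0.56], [0.61, -0.73]]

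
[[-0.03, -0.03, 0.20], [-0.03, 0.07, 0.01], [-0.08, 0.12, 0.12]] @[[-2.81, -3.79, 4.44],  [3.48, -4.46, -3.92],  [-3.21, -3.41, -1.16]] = [[-0.66, -0.43, -0.25],[0.30, -0.23, -0.42],[0.26, -0.64, -0.96]]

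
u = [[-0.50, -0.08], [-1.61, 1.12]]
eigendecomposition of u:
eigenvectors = [[-0.73,0.05], [-0.69,-1.00]]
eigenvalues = [-0.58, 1.2]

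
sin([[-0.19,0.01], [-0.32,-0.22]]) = [[-0.19, 0.01],[-0.31, -0.22]]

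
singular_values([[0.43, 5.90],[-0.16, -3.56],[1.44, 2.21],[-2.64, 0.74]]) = [7.3, 2.97]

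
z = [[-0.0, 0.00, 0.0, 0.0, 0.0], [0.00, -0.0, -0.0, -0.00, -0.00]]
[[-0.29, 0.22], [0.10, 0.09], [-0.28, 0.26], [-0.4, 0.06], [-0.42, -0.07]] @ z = [[0.00, 0.00, 0.0, 0.00, 0.00], [0.0, 0.0, 0.0, 0.00, 0.0], [0.00, 0.0, 0.0, 0.0, 0.00], [0.00, 0.00, 0.0, 0.00, 0.0], [0.0, 0.0, 0.00, 0.00, 0.0]]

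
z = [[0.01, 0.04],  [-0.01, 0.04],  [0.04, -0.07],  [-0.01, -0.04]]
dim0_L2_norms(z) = [0.04, 0.1]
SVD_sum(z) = [[-0.01, 0.03], [-0.01, 0.04], [0.02, -0.08], [0.01, -0.03]] + [[0.02, 0.01], [0.0, 0.0], [0.02, 0.01], [-0.02, -0.01]]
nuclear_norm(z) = 0.14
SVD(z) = [[-0.35, 0.59], [-0.40, 0.04], [0.77, 0.56], [0.35, -0.59]] @ diag([0.10187885578834366, 0.03493849944198914]) @ [[0.27, -0.96], [0.96, 0.27]]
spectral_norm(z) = 0.10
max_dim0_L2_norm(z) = 0.1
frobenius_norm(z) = 0.11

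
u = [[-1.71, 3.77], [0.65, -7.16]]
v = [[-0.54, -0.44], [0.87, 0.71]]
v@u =[[0.64,  1.11], [-1.03,  -1.80]]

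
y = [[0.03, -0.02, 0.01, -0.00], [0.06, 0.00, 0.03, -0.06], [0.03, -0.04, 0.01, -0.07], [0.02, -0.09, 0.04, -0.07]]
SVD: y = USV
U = [[-0.15,-0.08,0.84,-0.52],[-0.45,-0.81,0.07,0.37],[-0.52,-0.07,-0.52,-0.68],[-0.71,0.58,0.15,0.37]]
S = [0.16, 0.06, 0.03, 0.02]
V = [[-0.38, 0.54, -0.3, 0.69], [-0.64, -0.74, -0.04, 0.21], [0.55, -0.31, 0.36, 0.69], [-0.38, 0.27, 0.88, -0.04]]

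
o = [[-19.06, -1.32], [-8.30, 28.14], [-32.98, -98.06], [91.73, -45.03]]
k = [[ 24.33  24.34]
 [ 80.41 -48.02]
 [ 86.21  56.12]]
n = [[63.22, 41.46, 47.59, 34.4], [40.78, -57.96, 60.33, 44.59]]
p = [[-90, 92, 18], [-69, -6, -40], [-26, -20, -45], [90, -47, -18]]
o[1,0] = -8.3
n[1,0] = 40.78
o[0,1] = -1.32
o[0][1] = -1.32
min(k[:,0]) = 24.33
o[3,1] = -45.03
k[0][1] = 24.34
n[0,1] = 41.46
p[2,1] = -20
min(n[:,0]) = 40.78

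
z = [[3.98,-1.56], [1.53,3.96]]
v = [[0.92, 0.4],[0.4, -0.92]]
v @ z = [[4.27, 0.15], [0.18, -4.27]]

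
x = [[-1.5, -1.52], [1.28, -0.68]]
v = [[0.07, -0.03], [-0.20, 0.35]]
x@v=[[0.2, -0.49], [0.23, -0.28]]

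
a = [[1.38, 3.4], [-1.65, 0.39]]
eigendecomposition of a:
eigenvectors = [[(0.82+0j), (0.82-0j)], [-0.12+0.56j, -0.12-0.56j]]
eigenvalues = [(0.88+2.32j), (0.88-2.32j)]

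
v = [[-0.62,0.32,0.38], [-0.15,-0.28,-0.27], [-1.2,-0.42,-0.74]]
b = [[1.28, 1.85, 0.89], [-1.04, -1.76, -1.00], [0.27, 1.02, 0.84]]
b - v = [[1.90, 1.53, 0.51], [-0.89, -1.48, -0.73], [1.47, 1.44, 1.58]]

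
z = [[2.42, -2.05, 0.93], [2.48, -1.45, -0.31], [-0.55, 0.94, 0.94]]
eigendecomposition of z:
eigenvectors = [[(-0.48-0.43j), -0.48+0.43j, 0.69+0.00j], [(-0.72+0j), -0.72-0.00j, 0.57+0.00j], [0.22+0.17j, 0.22-0.17j, (0.44+0j)]]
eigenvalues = [(0.3+1.55j), (0.3-1.55j), (1.3+0j)]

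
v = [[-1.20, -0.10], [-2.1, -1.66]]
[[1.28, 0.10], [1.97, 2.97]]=v @ [[-1.08, 0.07], [0.18, -1.88]]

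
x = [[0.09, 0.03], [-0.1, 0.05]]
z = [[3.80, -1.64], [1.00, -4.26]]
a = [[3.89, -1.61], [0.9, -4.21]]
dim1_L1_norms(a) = [5.5, 5.11]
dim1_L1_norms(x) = [0.12, 0.15]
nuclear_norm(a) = 8.13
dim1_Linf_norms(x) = [0.09, 0.1]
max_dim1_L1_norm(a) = 5.5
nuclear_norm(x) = 0.19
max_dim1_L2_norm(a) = 4.31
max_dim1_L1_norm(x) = 0.15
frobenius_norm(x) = 0.15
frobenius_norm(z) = 6.02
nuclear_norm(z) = 8.09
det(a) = -14.93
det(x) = 0.01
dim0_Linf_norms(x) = [0.1, 0.05]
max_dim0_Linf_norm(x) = 0.1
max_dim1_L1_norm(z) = 5.44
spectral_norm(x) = 0.14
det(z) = -14.55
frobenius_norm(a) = 6.02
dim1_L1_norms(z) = [5.44, 5.26]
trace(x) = 0.14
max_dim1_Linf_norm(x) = 0.1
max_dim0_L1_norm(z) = 5.9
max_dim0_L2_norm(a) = 4.51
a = x + z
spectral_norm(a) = 5.33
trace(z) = -0.46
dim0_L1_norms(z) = [4.8, 5.9]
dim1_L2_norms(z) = [4.14, 4.38]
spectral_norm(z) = 5.38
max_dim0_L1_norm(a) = 5.82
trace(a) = -0.32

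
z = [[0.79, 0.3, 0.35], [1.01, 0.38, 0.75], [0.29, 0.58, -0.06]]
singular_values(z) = [1.64, 0.52, 0.13]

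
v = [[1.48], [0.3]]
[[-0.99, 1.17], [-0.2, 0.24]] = v @ [[-0.67,0.79]]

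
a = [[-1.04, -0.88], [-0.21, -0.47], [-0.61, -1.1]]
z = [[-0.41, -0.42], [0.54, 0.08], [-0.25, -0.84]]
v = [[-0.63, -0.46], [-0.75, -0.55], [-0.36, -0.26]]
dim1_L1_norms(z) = [0.83, 0.62, 1.09]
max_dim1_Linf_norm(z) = 0.84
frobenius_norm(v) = 1.29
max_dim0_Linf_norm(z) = 0.84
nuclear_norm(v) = 1.30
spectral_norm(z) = 1.08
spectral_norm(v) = 1.29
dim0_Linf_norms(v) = [0.75, 0.55]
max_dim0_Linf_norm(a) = 1.1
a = z + v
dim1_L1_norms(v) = [1.09, 1.3, 0.62]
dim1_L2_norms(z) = [0.59, 0.55, 0.88]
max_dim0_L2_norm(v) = 1.04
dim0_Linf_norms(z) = [0.54, 0.84]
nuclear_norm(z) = 1.57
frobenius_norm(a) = 1.92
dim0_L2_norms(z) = [0.72, 0.94]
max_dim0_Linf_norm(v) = 0.75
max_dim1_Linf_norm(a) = 1.1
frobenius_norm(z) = 1.19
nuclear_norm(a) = 2.25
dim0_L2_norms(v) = [1.04, 0.76]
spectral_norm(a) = 1.89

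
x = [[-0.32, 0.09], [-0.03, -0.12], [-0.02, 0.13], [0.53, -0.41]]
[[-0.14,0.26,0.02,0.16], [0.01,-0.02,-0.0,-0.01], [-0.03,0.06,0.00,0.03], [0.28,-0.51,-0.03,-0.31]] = x @ [[0.39, -0.71, -0.05, -0.43],[-0.18, 0.32, 0.02, 0.2]]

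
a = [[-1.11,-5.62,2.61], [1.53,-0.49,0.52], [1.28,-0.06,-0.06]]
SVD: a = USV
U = [[-1.00,  0.03,  0.06], [-0.06,  -0.79,  -0.61], [0.03,  -0.61,  0.79]]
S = [6.31, 2.06, 0.22]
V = [[0.17, 0.89, -0.42], [-0.98, 0.12, -0.14], [0.08, -0.43, -0.90]]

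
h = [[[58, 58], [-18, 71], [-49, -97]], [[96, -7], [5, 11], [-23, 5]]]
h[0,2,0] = -49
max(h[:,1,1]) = 71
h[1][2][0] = -23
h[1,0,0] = 96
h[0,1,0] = -18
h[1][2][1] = 5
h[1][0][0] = 96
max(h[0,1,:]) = 71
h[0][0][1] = 58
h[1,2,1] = 5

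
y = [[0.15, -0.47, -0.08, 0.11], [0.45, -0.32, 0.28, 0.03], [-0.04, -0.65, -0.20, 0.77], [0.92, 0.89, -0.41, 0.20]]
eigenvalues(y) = [(0.31+0.38j), (0.31-0.38j), (-0.4+0.77j), (-0.4-0.77j)]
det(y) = 0.18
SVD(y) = [[0.21, -0.33, 0.27, -0.88], [0.05, -0.29, 0.87, 0.39], [0.42, -0.77, -0.40, 0.26], [-0.88, -0.46, -0.07, -0.06]] @ diag([1.4414263355572277, 1.029951003129897, 0.6102653399611776, 0.19689404550633482]) @ [[-0.54, -0.81, 0.19, 0.12], [-0.56, 0.33, 0.28, -0.71], [0.63, -0.35, 0.54, -0.44], [-0.11, 0.33, 0.77, 0.54]]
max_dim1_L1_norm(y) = 2.42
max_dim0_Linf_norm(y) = 0.92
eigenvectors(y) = [[-0.07-0.26j, -0.07+0.26j, 0.23-0.10j, (0.23+0.1j)], [(-0.26+0.1j), (-0.26-0.1j), (-0.08-0.39j), -0.08+0.39j], [-0.52+0.28j, (-0.52-0.28j), 0.74+0.00j, 0.74-0.00j], [-0.71+0.00j, (-0.71-0j), (-0.25+0.41j), -0.25-0.41j]]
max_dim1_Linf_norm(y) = 0.92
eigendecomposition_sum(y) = [[(0.13+0.14j), (-0.05+0.03j), (-0.05-0.02j), (-0.01+0.06j)], [0.13-0.15j, 0.04+0.05j, -0.01+0.05j, 0.07+0.01j], [(0.23-0.36j), 0.09+0.09j, (-0.01+0.12j), (0.14-0.01j)], [0.45-0.25j, (0.05+0.14j), -0.08+0.12j, (0.15+0.08j)]] + [[0.13-0.14j, -0.05-0.03j, -0.05+0.02j, -0.01-0.06j], [(0.13+0.15j), (0.04-0.05j), (-0.01-0.05j), (0.07-0.01j)], [(0.23+0.36j), 0.09-0.09j, (-0.01-0.12j), 0.14+0.01j], [(0.45+0.25j), (0.05-0.14j), (-0.08-0.12j), 0.15-0.08j]] + [[-0.06+0.07j, -0.19-0.09j, (0.01+0.1j), (0.07-0.05j)], [(0.1+0.12j), -0.20+0.27j, (0.15+0.02j), (-0.05-0.12j)], [(-0.25+0.13j), (-0.42-0.47j), -0.09+0.28j, 0.24-0.05j], [0.01-0.18j, (0.4-0.08j), (-0.12-0.14j), (-0.05+0.15j)]] + [[-0.06-0.07j, (-0.19+0.09j), 0.01-0.10j, (0.07+0.05j)],  [0.10-0.12j, -0.20-0.27j, (0.15-0.02j), -0.05+0.12j],  [(-0.25-0.13j), -0.42+0.47j, (-0.09-0.28j), 0.24+0.05j],  [0.01+0.18j, (0.4+0.08j), -0.12+0.14j, -0.05-0.15j]]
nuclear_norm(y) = 3.28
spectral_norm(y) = 1.44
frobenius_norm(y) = 1.88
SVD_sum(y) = [[-0.16, -0.24, 0.06, 0.04], [-0.04, -0.06, 0.01, 0.01], [-0.32, -0.49, 0.12, 0.07], [0.68, 1.03, -0.24, -0.15]] + [[0.19, -0.11, -0.09, 0.24], [0.17, -0.1, -0.08, 0.21], [0.44, -0.26, -0.22, 0.56], [0.26, -0.16, -0.13, 0.34]] + [[0.1, -0.06, 0.09, -0.07], [0.33, -0.19, 0.29, -0.23], [-0.15, 0.08, -0.13, 0.11], [-0.03, 0.02, -0.02, 0.02]] + [[0.02, -0.06, -0.13, -0.09], [-0.01, 0.03, 0.06, 0.04], [-0.01, 0.02, 0.04, 0.03], [0.0, -0.00, -0.01, -0.01]]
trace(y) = -0.17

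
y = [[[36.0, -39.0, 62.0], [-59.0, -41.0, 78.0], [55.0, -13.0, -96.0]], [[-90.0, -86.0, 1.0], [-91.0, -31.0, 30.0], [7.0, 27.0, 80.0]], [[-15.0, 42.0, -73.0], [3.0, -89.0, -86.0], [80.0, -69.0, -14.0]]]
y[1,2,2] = 80.0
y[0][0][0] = 36.0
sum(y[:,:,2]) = -18.0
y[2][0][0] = -15.0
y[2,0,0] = -15.0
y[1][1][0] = -91.0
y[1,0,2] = 1.0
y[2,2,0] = 80.0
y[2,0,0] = -15.0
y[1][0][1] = -86.0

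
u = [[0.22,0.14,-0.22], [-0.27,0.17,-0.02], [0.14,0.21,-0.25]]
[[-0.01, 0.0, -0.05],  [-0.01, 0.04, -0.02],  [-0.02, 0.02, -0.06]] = u @ [[0.01,-0.11,0.03], [-0.01,0.08,-0.03], [0.07,-0.06,0.22]]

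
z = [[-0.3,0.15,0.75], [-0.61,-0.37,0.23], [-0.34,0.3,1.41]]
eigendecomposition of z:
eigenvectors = [[-0.11, 0.41, 0.44], [0.98, -0.87, -0.04], [-0.19, 0.26, 0.90]]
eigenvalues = [-0.34, -0.15, 1.23]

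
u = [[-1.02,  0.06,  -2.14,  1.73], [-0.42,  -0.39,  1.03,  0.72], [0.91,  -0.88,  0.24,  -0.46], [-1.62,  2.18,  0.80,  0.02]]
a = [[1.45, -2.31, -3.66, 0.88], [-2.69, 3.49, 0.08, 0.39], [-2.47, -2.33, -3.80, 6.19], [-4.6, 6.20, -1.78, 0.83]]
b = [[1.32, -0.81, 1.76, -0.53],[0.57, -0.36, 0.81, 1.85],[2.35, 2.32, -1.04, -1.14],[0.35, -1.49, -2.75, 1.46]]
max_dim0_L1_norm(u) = 4.21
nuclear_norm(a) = 20.79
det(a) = -0.36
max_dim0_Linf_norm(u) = 2.18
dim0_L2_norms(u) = [2.16, 2.38, 2.52, 1.93]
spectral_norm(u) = 3.20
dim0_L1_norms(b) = [4.59, 4.98, 6.36, 4.98]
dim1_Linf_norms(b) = [1.76, 1.85, 2.35, 2.75]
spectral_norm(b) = 3.92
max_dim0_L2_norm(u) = 2.52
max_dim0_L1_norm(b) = 6.36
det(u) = -0.01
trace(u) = -1.15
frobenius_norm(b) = 5.97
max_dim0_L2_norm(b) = 3.52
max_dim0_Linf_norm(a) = 6.2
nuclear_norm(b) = 11.29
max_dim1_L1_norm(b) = 6.85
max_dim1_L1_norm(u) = 4.95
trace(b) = 1.38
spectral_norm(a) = 9.34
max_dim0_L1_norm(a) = 14.33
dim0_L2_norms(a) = [6.05, 7.83, 5.57, 6.32]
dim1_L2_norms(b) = [2.4, 2.13, 3.65, 3.47]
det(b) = -48.09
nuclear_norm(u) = 7.43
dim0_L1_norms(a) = [11.21, 14.33, 9.32, 8.29]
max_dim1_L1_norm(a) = 14.79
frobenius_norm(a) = 13.00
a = b @ u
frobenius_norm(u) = 4.52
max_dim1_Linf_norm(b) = 2.75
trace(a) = 1.97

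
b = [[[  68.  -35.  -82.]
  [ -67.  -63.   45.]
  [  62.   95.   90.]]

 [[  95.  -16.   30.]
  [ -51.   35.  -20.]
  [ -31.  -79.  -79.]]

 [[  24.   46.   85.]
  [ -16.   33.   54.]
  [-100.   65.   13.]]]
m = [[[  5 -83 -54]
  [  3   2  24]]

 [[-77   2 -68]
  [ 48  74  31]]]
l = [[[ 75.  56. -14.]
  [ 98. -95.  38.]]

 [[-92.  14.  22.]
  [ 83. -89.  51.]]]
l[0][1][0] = 98.0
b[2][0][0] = 24.0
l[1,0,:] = [-92.0, 14.0, 22.0]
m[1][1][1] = 74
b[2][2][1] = 65.0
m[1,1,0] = 48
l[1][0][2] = 22.0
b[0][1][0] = -67.0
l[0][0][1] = 56.0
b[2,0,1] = 46.0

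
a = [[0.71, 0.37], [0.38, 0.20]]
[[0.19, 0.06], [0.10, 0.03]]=a@[[0.23, -0.09], [0.07, 0.33]]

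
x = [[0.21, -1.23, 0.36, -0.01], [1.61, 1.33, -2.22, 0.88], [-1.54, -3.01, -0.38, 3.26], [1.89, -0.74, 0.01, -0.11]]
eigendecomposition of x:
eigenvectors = [[(-0.13+0j), (0.26+0.27j), (0.26-0.27j), 0.35+0.00j],[-0.49+0.00j, (0.39-0.29j), 0.39+0.29j, -0.50+0.00j],[-0.86+0.00j, 0.47-0.15j, (0.47+0.15j), 0.70+0.00j],[(-0.06+0j), 0.62+0.00j, 0.62-0.00j, (0.37+0j)]]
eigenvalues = [(-2.08+0j), (0.22+1.17j), (0.22-1.17j), (2.69+0j)]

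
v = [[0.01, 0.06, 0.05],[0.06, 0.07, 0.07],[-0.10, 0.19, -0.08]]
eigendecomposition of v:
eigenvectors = [[-0.25, -0.62, 0.49], [-0.28, -0.15, 0.76], [0.93, 0.77, 0.42]]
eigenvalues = [-0.11, -0.04, 0.15]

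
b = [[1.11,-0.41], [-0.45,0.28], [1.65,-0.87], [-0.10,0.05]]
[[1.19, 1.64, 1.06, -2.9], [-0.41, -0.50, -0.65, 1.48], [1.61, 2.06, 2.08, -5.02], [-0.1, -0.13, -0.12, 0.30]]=b @ [[1.30, 2.0, 0.25, -1.60], [0.62, 1.42, -1.92, 2.73]]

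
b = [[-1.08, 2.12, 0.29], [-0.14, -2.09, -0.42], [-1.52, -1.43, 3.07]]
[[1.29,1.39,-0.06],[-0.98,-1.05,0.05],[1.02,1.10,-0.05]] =b@[[-0.29, -0.31, 0.01], [0.41, 0.44, -0.02], [0.38, 0.41, -0.02]]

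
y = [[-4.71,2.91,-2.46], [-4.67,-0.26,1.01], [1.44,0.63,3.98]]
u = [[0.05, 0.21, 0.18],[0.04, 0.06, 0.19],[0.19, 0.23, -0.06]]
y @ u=[[-0.59,  -1.38,  -0.15], [-0.05,  -0.76,  -0.95], [0.85,  1.26,  0.14]]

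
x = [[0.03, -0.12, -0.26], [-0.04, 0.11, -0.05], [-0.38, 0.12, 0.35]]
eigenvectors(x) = [[-0.45, 0.81, -0.04],  [-0.06, 0.21, -0.9],  [0.89, 0.54, 0.43]]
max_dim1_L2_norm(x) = 0.53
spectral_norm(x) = 0.58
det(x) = -0.01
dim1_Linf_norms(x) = [0.26, 0.11, 0.38]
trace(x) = 0.49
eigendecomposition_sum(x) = [[0.16, -0.10, -0.2], [0.02, -0.01, -0.03], [-0.31, 0.20, 0.39]] + [[-0.12,-0.03,-0.06], [-0.03,-0.01,-0.02], [-0.08,-0.02,-0.04]] + [[-0.0, 0.01, -0.00],  [-0.03, 0.13, -0.01],  [0.01, -0.06, 0.00]]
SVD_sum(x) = [[0.15, -0.07, -0.18],[-0.01, 0.01, 0.01],[-0.33, 0.15, 0.39]] + [[-0.12,-0.03,-0.09],[-0.03,-0.01,-0.02],[-0.05,-0.01,-0.04]] + [[-0.00, -0.02, 0.01], [0.00, 0.11, -0.04], [-0.0, -0.01, 0.01]]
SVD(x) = [[-0.42, -0.89, 0.2], [0.03, -0.23, -0.97], [0.91, -0.4, 0.13]] @ diag([0.5793833625016034, 0.17219297534321018, 0.12273751870878079]) @ [[-0.62,0.28,0.73],[0.78,0.19,0.59],[-0.03,-0.94,0.34]]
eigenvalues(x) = [0.53, -0.17, 0.13]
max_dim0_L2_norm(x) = 0.44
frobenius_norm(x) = 0.62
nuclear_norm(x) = 0.87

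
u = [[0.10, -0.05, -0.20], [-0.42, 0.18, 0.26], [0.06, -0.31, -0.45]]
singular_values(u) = [0.73, 0.3, 0.07]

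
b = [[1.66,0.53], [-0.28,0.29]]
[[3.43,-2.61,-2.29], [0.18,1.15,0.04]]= b@ [[1.43, -2.17, -1.09], [2.00, 1.88, -0.91]]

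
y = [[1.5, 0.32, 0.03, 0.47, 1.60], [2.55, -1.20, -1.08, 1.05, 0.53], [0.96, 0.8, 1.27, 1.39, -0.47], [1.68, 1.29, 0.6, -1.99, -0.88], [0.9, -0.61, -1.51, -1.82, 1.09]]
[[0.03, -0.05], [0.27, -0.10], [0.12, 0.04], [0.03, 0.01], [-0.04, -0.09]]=y @ [[0.08,  -0.02], [-0.09,  0.03], [0.04,  0.01], [0.03,  0.01], [-0.05,  -0.02]]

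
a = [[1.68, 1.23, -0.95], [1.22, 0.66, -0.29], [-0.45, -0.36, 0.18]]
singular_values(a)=[2.74, 0.31, 0.06]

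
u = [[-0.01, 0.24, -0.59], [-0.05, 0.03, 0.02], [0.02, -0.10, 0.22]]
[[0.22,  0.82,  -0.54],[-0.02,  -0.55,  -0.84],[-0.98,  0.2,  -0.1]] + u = [[0.21, 1.06, -1.13], [-0.07, -0.52, -0.82], [-0.96, 0.1, 0.12]]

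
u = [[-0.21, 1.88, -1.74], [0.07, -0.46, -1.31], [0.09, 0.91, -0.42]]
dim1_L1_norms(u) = [3.83, 1.84, 1.42]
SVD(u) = [[-0.92, 0.13, -0.38], [-0.23, -0.95, 0.21], [-0.33, 0.28, 0.9]] @ diag([2.797192633542271, 1.3023567265700395, 0.17572799325839672]) @ [[0.05, -0.69, 0.73], [-0.05, 0.72, 0.69], [1.0, 0.07, -0.0]]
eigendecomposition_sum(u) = [[(-0.47+0j), 0.68-0.00j, 0.95-0.00j], [(0.05-0j), -0.07+0.00j, (-0.1+0j)], [-0.02+0.00j, (0.03-0j), (0.05-0j)]] + [[(0.13+0.06j), (0.6+0.98j), -1.34+0.77j], [0.01+0.06j, -0.20+0.45j, -0.61-0.28j], [(0.06-0.01j), 0.44+0.16j, -0.23+0.59j]] + [[0.13-0.06j, 0.60-0.98j, -1.34-0.77j], [(0.01-0.06j), (-0.2-0.45j), -0.61+0.28j], [(0.06+0.01j), (0.44-0.16j), -0.23-0.59j]]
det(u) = -0.64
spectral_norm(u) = 2.80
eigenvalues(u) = [(-0.49+0j), (-0.3+1.1j), (-0.3-1.1j)]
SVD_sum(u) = [[-0.13, 1.76, -1.86], [-0.03, 0.43, -0.46], [-0.05, 0.63, -0.67]] + [[-0.01,0.13,0.12], [0.07,-0.90,-0.85], [-0.02,0.26,0.25]] + [[-0.07, -0.0, 0.00],[0.04, 0.00, -0.00],[0.16, 0.01, -0.00]]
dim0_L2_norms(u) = [0.24, 2.14, 2.22]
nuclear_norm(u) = 4.28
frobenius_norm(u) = 3.09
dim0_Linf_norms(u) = [0.21, 1.88, 1.74]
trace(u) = -1.09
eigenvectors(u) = [[(-0.99+0j), 0.86+0.00j, (0.86-0j)], [(0.1+0j), (0.21+0.3j), (0.21-0.3j)], [-0.05+0.00j, (0.27-0.22j), 0.27+0.22j]]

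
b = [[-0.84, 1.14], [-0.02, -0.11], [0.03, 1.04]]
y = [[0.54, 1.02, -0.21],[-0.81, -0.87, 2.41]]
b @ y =[[-1.38, -1.85, 2.92],[0.08, 0.08, -0.26],[-0.83, -0.87, 2.5]]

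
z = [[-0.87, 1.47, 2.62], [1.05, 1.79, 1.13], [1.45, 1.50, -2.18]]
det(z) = 7.969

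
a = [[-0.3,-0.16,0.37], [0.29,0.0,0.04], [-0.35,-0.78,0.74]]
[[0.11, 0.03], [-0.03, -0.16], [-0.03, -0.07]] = a @ [[-0.17, -0.51], [0.45, 0.0], [0.36, -0.33]]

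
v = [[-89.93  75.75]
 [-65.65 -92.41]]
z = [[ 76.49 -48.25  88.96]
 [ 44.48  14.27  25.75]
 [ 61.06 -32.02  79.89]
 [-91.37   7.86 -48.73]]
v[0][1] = 75.75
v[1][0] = -65.65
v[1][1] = -92.41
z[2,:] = [61.06, -32.02, 79.89]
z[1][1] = 14.27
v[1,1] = -92.41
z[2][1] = -32.02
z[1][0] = 44.48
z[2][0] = 61.06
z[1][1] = 14.27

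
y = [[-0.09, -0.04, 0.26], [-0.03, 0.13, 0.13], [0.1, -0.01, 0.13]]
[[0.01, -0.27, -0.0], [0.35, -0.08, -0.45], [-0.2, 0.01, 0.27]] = y @ [[-1.62, 0.96, 2.06],  [2.45, 0.25, -3.22],  [-0.13, -0.67, 0.21]]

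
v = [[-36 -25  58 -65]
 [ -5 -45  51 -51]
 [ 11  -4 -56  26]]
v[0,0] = -36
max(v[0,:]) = 58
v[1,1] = -45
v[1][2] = 51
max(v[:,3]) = 26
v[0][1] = -25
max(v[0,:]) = 58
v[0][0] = -36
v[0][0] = -36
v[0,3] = -65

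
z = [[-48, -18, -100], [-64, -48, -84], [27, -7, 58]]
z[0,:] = [-48, -18, -100]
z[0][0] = -48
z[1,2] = -84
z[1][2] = -84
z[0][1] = -18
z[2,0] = 27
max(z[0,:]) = -18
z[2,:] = [27, -7, 58]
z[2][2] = 58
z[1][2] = -84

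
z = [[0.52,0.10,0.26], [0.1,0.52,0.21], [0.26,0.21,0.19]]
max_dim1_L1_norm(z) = 0.88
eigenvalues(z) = [0.8, 0.42, 0.01]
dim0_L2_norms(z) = [0.59, 0.57, 0.38]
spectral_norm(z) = 0.80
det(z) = 0.00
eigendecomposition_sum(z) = [[0.34, 0.31, 0.25], [0.31, 0.28, 0.23], [0.25, 0.23, 0.18]] + [[0.18, -0.21, 0.01], [-0.21, 0.24, -0.01], [0.01, -0.01, 0.0]] + [[0.00, 0.0, -0.0], [0.0, 0.0, -0.0], [-0.00, -0.00, 0.01]]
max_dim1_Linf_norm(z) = 0.52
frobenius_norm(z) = 0.91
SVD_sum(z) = [[0.34,0.31,0.25], [0.31,0.28,0.23], [0.25,0.23,0.18]] + [[0.18,-0.21,0.01], [-0.21,0.24,-0.01], [0.01,-0.01,0.00]] + [[0.00, 0.00, -0.0], [0.00, 0.00, -0.00], [-0.0, -0.0, 0.01]]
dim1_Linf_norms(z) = [0.52, 0.52, 0.26]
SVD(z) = [[-0.65,0.65,-0.39],  [-0.59,-0.76,-0.28],  [-0.48,0.04,0.88]] @ diag([0.8015725868804403, 0.42158579220010906, 0.006841620919450585]) @ [[-0.65, -0.59, -0.48],  [0.65, -0.76, 0.04],  [-0.39, -0.28, 0.88]]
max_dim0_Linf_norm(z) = 0.52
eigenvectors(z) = [[-0.65, -0.65, -0.39], [-0.59, 0.76, -0.28], [-0.48, -0.04, 0.88]]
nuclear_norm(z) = 1.23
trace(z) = 1.23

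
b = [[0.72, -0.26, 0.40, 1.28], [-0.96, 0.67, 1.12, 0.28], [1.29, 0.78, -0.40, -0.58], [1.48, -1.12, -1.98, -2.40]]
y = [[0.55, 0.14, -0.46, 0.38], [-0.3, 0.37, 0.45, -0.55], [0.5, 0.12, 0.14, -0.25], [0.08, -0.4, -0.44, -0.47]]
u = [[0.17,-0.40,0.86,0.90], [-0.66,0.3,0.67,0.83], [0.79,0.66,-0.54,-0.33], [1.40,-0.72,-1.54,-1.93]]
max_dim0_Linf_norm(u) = 1.93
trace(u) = -2.00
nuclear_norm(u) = 5.29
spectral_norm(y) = 1.12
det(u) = -0.00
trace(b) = -1.41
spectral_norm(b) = 4.06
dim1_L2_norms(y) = [0.82, 0.86, 0.59, 0.76]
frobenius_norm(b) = 4.58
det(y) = -0.14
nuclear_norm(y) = 2.80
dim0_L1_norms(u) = [3.02, 2.08, 3.61, 3.99]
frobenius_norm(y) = 1.53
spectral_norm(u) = 3.41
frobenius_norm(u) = 3.67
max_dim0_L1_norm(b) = 4.54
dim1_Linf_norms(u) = [0.9, 0.83, 0.79, 1.93]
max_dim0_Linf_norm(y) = 0.55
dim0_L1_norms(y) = [1.43, 1.03, 1.49, 1.65]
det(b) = 2.97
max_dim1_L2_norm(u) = 2.93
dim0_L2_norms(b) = [2.3, 1.54, 2.34, 2.8]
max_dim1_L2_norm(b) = 3.62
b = y + u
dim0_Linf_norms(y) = [0.55, 0.4, 0.46, 0.55]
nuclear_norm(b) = 7.35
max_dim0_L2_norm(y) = 0.85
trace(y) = 0.59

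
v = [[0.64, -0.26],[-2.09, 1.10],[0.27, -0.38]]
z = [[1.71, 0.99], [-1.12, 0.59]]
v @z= [[1.39, 0.48], [-4.81, -1.42], [0.89, 0.04]]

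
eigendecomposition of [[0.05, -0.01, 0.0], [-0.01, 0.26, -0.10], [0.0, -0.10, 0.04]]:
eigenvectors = [[0.04, 1.00, 0.07],[-0.93, 0.01, 0.36],[0.36, -0.08, 0.93]]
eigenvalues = [0.3, 0.05, 0.0]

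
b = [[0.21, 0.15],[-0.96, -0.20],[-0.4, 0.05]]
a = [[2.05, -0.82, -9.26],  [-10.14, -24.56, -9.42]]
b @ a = [[-1.09, -3.86, -3.36], [0.06, 5.7, 10.77], [-1.33, -0.90, 3.23]]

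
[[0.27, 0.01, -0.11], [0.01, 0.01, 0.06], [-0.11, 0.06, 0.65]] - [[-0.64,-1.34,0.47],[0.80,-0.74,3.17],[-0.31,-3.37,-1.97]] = [[0.91, 1.35, -0.58], [-0.79, 0.75, -3.11], [0.20, 3.43, 2.62]]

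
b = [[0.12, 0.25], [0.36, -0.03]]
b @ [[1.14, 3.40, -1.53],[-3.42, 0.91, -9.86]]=[[-0.72, 0.64, -2.65],[0.51, 1.2, -0.26]]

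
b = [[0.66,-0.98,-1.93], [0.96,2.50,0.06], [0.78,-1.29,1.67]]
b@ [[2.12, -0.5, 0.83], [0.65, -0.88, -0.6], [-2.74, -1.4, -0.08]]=[[6.05,3.23,1.29], [3.50,-2.76,-0.71], [-3.76,-1.59,1.29]]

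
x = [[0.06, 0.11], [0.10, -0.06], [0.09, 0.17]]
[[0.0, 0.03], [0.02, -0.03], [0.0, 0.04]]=x @ [[0.2,-0.08],[-0.08,0.3]]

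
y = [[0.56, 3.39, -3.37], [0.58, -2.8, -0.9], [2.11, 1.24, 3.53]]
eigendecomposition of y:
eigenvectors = [[(0.77+0j), 0.77-0.00j, 0.63+0.00j], [0.15+0.03j, (0.15-0.03j), (-0.78+0j)], [-0.25-0.57j, -0.25+0.57j, (-0.05+0j)]]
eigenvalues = [(2.31+2.62j), (2.31-2.62j), (-3.33+0j)]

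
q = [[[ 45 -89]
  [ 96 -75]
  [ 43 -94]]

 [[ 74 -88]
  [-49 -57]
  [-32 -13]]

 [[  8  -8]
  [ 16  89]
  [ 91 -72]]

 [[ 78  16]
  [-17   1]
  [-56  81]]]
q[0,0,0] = 45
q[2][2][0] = 91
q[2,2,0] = 91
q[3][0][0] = 78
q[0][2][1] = -94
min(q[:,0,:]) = -89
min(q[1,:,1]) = -88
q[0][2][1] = -94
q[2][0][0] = 8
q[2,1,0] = 16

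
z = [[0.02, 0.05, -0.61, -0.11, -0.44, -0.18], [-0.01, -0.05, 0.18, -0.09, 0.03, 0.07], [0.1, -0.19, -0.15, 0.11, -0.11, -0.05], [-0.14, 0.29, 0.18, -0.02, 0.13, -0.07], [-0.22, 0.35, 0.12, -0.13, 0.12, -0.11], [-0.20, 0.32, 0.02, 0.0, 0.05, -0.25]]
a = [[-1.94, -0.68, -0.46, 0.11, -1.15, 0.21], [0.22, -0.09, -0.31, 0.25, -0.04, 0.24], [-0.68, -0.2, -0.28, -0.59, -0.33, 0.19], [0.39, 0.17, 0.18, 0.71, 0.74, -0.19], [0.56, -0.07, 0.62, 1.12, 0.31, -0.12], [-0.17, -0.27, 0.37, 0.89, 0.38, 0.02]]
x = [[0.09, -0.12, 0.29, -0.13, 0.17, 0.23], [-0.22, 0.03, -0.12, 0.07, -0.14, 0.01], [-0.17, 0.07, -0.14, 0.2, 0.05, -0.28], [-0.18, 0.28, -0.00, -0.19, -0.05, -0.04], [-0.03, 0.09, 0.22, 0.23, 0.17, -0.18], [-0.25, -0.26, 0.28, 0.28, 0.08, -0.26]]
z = a @ x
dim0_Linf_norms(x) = [0.25, 0.28, 0.29, 0.28, 0.17, 0.28]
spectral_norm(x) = 0.73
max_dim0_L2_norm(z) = 0.69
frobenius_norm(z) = 1.16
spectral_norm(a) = 2.87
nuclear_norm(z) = 1.96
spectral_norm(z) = 0.89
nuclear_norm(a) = 5.86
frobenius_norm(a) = 3.42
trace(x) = -0.30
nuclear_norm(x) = 2.22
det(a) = 0.00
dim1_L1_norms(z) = [1.41, 0.43, 0.71, 0.83, 1.05, 0.84]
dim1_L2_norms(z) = [0.78, 0.22, 0.31, 0.4, 0.48, 0.46]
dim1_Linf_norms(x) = [0.29, 0.22, 0.28, 0.28, 0.23, 0.28]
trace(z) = -0.33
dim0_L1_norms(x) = [0.94, 0.85, 1.05, 1.1, 0.66, 1.0]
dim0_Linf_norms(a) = [1.94, 0.68, 0.62, 1.12, 1.15, 0.24]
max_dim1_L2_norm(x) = 0.6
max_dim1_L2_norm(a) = 2.41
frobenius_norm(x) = 1.07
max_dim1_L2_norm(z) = 0.78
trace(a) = -1.27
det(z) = -0.00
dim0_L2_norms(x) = [0.43, 0.42, 0.49, 0.48, 0.3, 0.48]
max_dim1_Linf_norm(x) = 0.29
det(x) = 0.00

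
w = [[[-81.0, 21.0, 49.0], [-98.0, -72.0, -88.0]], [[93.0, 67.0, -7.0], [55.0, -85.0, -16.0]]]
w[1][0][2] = -7.0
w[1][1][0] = 55.0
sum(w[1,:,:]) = 107.0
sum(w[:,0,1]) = 88.0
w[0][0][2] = 49.0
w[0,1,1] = -72.0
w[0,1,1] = -72.0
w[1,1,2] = -16.0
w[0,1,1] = -72.0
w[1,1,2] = -16.0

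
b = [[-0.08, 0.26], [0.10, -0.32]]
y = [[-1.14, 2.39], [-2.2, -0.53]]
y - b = [[-1.06, 2.13], [-2.3, -0.21]]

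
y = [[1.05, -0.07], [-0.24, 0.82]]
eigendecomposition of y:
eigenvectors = [[0.77, 0.24], [-0.64, 0.97]]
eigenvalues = [1.11, 0.76]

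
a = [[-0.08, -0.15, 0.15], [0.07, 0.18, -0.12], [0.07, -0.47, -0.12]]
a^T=[[-0.08,0.07,0.07], [-0.15,0.18,-0.47], [0.15,-0.12,-0.12]]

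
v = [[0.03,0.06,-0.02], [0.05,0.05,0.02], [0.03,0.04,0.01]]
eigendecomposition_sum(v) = [[0.03, 0.04, 0.0],[0.05, 0.06, 0.0],[0.03, 0.04, 0.00]] + [[0.0, 0.0, -0.01],[-0.00, -0.00, 0.01],[-0.00, -0.0, 0.01]] + [[-0.01,0.01,-0.01], [0.00,-0.01,0.01], [-0.0,0.0,-0.00]]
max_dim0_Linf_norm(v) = 0.06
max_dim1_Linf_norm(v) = 0.06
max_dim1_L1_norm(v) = 0.12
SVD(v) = [[-0.6, 0.79, -0.14], [-0.65, -0.58, -0.49], [-0.46, -0.2, 0.86]] @ diag([0.10856936123315879, 0.033161056496496165, 0.003610835562591071]) @ [[-0.59,-0.80,-0.05], [-0.34,0.31,-0.89], [-0.73,0.51,0.46]]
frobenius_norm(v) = 0.11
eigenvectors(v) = [[-0.49, -0.63, 0.80], [-0.72, 0.44, -0.61], [-0.49, 0.64, 0.01]]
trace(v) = 0.09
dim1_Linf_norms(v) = [0.06, 0.05, 0.04]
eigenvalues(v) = [0.1, 0.01, -0.02]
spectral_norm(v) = 0.11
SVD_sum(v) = [[0.04, 0.05, 0.0], [0.04, 0.06, 0.0], [0.03, 0.04, 0.0]] + [[-0.01, 0.01, -0.02], [0.01, -0.01, 0.02], [0.0, -0.0, 0.01]] + [[0.0, -0.00, -0.00], [0.00, -0.00, -0.0], [-0.00, 0.0, 0.0]]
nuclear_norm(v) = 0.15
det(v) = -0.00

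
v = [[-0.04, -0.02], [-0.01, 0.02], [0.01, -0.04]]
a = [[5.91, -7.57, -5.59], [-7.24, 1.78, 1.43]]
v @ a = [[-0.09, 0.27, 0.2],[-0.20, 0.11, 0.08],[0.35, -0.15, -0.11]]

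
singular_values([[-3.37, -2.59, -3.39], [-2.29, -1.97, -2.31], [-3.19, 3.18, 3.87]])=[7.32, 5.07, 0.13]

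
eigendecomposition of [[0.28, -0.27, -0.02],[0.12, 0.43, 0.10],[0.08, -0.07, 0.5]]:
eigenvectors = [[0.72+0.00j, 0.72-0.00j, -0.65+0.00j], [(-0.32-0.42j), -0.32+0.42j, (0.24+0j)], [-0.08-0.44j, -0.08+0.44j, 0.72+0.00j]]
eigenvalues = [(0.4+0.17j), (0.4-0.17j), (0.4+0j)]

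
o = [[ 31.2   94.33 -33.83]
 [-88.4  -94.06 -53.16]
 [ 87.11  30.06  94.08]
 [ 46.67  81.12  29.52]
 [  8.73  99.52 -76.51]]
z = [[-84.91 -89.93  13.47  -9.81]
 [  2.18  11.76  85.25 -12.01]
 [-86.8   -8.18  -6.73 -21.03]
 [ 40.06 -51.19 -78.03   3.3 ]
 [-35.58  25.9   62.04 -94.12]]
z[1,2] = 85.25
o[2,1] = 30.06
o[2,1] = 30.06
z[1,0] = 2.18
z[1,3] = -12.01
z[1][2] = 85.25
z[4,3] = -94.12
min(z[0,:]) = -89.93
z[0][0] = -84.91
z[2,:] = [-86.8, -8.18, -6.73, -21.03]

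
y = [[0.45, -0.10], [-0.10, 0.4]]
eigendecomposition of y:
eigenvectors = [[0.79, 0.62], [-0.62, 0.79]]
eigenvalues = [0.53, 0.32]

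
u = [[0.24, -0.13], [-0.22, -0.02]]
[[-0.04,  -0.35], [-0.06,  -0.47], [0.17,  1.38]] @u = [[0.07, 0.01], [0.09, 0.02], [-0.26, -0.05]]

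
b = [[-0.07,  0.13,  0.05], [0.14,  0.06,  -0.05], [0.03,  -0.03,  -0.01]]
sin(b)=[[-0.07, 0.13, 0.05], [0.14, 0.06, -0.05], [0.03, -0.03, -0.01]]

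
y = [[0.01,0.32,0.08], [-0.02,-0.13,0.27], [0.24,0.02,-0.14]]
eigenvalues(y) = [(0.22+0j), (-0.24+0.21j), (-0.24-0.21j)]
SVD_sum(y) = [[0.07, 0.12, -0.11], [-0.1, -0.18, 0.16], [0.08, 0.13, -0.12]] + [[-0.09,0.2,0.17],  [-0.02,0.05,0.04],  [0.05,-0.11,-0.09]] + [[0.03,-0.00,0.02], [0.11,-0.0,0.06], [0.12,-0.00,0.07]]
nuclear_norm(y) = 0.88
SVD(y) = [[-0.47,  0.86,  -0.21], [0.71,  0.23,  -0.66], [-0.52,  -0.46,  -0.72]] @ diag([0.36989568838409864, 0.3236923510150218, 0.18735111851606803]) @ [[-0.39, -0.68, 0.62], [-0.33, 0.73, 0.6], [-0.86, 0.03, -0.51]]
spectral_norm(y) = 0.37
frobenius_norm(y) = 0.53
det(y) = 0.02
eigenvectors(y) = [[0.76+0.00j,  0.34+0.44j,  0.34-0.44j], [0.37+0.00j,  (-0.63+0j),  (-0.63-0j)], [0.53+0.00j,  (0.28-0.46j),  0.28+0.46j]]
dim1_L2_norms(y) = [0.33, 0.3, 0.28]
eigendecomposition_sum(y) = [[0.10-0.00j, (0.1+0j), 0.10+0.00j], [(0.05-0j), 0.05+0.00j, (0.05+0j)], [0.07-0.00j, 0.07+0.00j, 0.07+0.00j]] + [[-0.05+0.08j, (0.11+0.01j), (-0.01-0.12j)], [-0.03-0.09j, (-0.09+0.09j), (0.11+0.07j)], [0.08+0.02j, -0.02-0.10j, (-0.1+0.05j)]] + [[(-0.05-0.08j), 0.11-0.01j, (-0.01+0.12j)], [-0.03+0.09j, -0.09-0.09j, (0.11-0.07j)], [(0.08-0.02j), (-0.02+0.1j), -0.10-0.05j]]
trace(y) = -0.26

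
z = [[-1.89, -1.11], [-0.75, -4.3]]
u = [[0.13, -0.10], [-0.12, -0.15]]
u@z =[[-0.17, 0.29], [0.34, 0.78]]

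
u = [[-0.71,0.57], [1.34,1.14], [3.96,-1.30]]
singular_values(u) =[4.36, 1.51]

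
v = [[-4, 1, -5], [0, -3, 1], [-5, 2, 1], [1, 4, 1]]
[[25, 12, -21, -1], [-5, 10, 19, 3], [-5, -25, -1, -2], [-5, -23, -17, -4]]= v @ [[0, 2, -1, 0], [0, -5, -5, -1], [-5, -5, 4, 0]]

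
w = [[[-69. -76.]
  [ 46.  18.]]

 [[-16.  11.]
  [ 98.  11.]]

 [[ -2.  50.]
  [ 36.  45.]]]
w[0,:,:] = [[-69.0, -76.0], [46.0, 18.0]]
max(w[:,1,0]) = 98.0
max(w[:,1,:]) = 98.0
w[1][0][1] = 11.0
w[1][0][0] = -16.0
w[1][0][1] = 11.0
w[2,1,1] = 45.0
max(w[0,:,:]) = 46.0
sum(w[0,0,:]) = -145.0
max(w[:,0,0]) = -2.0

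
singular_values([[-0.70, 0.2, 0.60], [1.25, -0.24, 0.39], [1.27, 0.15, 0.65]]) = [1.99, 0.85, 0.23]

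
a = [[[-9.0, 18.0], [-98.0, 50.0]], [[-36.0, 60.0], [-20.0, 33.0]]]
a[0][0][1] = 18.0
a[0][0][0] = -9.0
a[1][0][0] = -36.0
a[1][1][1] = 33.0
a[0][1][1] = 50.0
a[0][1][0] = -98.0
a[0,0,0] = -9.0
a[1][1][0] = -20.0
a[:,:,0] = [[-9.0, -98.0], [-36.0, -20.0]]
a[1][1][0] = -20.0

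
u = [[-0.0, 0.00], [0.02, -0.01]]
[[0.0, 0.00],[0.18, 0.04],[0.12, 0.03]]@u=[[0.0, 0.0], [0.0, -0.0], [0.00, -0.0]]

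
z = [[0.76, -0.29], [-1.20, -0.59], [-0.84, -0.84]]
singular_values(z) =[1.83, 0.71]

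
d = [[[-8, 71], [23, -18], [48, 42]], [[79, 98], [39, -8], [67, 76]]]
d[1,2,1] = 76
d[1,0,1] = 98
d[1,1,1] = -8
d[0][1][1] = -18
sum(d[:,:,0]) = 248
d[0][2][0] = 48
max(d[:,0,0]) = 79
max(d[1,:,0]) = 79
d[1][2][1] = 76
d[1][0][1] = 98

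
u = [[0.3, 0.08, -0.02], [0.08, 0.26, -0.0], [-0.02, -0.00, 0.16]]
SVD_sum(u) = [[0.23,  0.17,  -0.02], [0.17,  0.13,  -0.02], [-0.02,  -0.02,  0.00]] + [[0.07,  -0.09,  -0.03], [-0.09,  0.12,  0.04], [-0.03,  0.04,  0.02]] + [[0.01, -0.01, 0.03], [-0.01, 0.00, -0.03], [0.03, -0.03, 0.14]]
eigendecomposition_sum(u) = [[0.23, 0.17, -0.02], [0.17, 0.13, -0.02], [-0.02, -0.02, 0.0]] + [[0.07,  -0.09,  -0.03], [-0.09,  0.12,  0.04], [-0.03,  0.04,  0.02]] + [[0.01, -0.01, 0.03], [-0.01, 0.00, -0.03], [0.03, -0.03, 0.14]]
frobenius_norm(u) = 0.44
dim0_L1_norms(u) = [0.4, 0.34, 0.18]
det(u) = 0.01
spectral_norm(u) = 0.36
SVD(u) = [[-0.79, 0.57, 0.23],  [-0.61, -0.77, -0.17],  [0.08, -0.28, 0.96]] @ diag([0.36368763873065146, 0.20109143774958166, 0.15522092351976696]) @ [[-0.79, -0.61, 0.08], [0.57, -0.77, -0.28], [0.23, -0.17, 0.96]]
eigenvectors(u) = [[0.79, 0.57, 0.23], [0.61, -0.77, -0.17], [-0.08, -0.28, 0.96]]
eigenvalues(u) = [0.36, 0.2, 0.16]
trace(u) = 0.72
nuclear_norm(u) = 0.72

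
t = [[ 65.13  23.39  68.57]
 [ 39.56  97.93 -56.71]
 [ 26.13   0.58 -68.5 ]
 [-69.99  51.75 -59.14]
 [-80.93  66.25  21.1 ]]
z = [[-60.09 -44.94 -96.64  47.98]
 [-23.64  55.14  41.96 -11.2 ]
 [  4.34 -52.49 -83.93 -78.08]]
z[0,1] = -44.94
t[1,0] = 39.56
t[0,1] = 23.39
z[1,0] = -23.64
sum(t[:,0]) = -20.10000000000001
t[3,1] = 51.75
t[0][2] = 68.57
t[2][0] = 26.13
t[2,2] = -68.5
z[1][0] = -23.64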